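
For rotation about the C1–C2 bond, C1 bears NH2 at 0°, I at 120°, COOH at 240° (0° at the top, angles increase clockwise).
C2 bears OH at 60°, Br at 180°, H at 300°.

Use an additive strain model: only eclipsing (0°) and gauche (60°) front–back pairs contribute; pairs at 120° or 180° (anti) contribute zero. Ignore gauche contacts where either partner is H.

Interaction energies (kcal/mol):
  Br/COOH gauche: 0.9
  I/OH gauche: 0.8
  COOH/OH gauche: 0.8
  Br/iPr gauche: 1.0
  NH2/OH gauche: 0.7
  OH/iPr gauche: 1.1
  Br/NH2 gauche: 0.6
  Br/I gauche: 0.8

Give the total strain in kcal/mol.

3.2 kcal/mol

This conformer (staggered): NH2–OH gauche, I–OH gauche, I–Br gauche, COOH–Br gauche; 0.7 + 0.8 + 0.8 + 0.9 = 3.2 kcal/mol.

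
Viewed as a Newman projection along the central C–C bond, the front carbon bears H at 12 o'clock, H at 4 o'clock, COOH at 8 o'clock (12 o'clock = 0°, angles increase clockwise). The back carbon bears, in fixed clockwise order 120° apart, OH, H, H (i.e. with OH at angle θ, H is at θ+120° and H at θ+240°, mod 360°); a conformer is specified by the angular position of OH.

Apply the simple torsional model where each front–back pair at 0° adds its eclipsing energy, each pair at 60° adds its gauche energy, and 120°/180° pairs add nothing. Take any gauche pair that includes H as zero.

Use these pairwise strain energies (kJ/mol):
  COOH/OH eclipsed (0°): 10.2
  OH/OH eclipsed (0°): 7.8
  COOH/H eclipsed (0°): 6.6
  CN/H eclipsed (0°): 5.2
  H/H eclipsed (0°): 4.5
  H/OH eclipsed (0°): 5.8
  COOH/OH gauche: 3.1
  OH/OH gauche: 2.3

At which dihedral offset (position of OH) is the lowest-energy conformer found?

OH at 0° (eclipsed): H(0°)/OH(0°) eclipsed 5.8; H(120°)/H(120°) eclipsed 4.5; COOH(240°)/H(240°) eclipsed 6.6 → 16.9 kJ/mol.
OH at 60° (staggered): no non-H gauche contacts → 0.0 kJ/mol.
OH at 120° (eclipsed): H(0°)/H(0°) eclipsed 4.5; H(120°)/OH(120°) eclipsed 5.8; COOH(240°)/H(240°) eclipsed 6.6 → 16.9 kJ/mol.
OH at 180° (staggered): COOH(240°)/OH(180°) gauche 3.1 → 3.1 kJ/mol.
OH at 240° (eclipsed): H(0°)/H(0°) eclipsed 4.5; H(120°)/H(120°) eclipsed 4.5; COOH(240°)/OH(240°) eclipsed 10.2 → 19.2 kJ/mol.
OH at 300° (staggered): COOH(240°)/OH(300°) gauche 3.1 → 3.1 kJ/mol.
The minimum (0.0 kJ/mol) occurs with OH at 60°.

60°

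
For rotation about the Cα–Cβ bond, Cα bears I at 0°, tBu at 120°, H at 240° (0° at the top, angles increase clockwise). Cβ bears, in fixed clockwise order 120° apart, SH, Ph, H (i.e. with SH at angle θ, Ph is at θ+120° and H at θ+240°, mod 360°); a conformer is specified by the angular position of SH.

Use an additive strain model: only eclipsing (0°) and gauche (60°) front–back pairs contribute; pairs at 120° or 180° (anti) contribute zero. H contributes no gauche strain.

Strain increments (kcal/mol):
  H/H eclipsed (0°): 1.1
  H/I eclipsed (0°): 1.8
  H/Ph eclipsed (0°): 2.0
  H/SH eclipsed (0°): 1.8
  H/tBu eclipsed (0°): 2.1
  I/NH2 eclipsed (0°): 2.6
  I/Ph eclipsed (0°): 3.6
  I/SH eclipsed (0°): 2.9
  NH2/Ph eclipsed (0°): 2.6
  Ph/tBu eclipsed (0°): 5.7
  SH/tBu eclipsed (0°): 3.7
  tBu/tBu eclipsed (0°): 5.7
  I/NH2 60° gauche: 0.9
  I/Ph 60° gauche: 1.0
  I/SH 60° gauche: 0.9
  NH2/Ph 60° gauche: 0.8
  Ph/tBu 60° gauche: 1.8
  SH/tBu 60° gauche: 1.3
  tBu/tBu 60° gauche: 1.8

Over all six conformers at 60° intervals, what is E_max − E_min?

7.4 kcal/mol

SH at 0° (eclipsed): I(0°)/SH(0°) eclipsed 2.9; tBu(120°)/Ph(120°) eclipsed 5.7; H(240°)/H(240°) eclipsed 1.1 → 9.7 kcal/mol.
SH at 60° (staggered): I(0°)/SH(60°) gauche 0.9; tBu(120°)/SH(60°) gauche 1.3; tBu(120°)/Ph(180°) gauche 1.8 → 4.0 kcal/mol.
SH at 120° (eclipsed): I(0°)/H(0°) eclipsed 1.8; tBu(120°)/SH(120°) eclipsed 3.7; H(240°)/Ph(240°) eclipsed 2.0 → 7.5 kcal/mol.
SH at 180° (staggered): I(0°)/Ph(300°) gauche 1.0; tBu(120°)/SH(180°) gauche 1.3 → 2.3 kcal/mol.
SH at 240° (eclipsed): I(0°)/Ph(0°) eclipsed 3.6; tBu(120°)/H(120°) eclipsed 2.1; H(240°)/SH(240°) eclipsed 1.8 → 7.5 kcal/mol.
SH at 300° (staggered): I(0°)/SH(300°) gauche 0.9; I(0°)/Ph(60°) gauche 1.0; tBu(120°)/Ph(60°) gauche 1.8 → 3.7 kcal/mol.
Max at 0° (9.7 kcal/mol), min at 180° (2.3 kcal/mol); barrier = 7.4 kcal/mol.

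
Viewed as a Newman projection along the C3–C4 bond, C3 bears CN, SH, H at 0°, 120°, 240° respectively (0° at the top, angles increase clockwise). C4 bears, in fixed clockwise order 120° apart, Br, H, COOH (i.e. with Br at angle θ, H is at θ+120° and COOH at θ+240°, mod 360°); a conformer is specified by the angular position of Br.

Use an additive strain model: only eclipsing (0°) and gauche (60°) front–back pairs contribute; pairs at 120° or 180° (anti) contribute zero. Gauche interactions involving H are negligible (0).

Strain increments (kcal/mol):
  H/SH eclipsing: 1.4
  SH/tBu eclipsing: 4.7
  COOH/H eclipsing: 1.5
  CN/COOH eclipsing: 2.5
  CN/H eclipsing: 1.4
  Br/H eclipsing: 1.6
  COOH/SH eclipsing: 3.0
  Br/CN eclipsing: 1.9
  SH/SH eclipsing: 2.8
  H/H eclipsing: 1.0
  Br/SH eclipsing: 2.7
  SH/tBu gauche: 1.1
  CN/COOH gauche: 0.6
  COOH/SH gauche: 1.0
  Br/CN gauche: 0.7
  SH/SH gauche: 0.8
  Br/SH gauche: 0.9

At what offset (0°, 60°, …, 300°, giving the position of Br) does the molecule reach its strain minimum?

300°

Br at 0° (eclipsed): CN(0°)/Br(0°) eclipsed 1.9; SH(120°)/H(120°) eclipsed 1.4; H(240°)/COOH(240°) eclipsed 1.5 → 4.8 kcal/mol.
Br at 60° (staggered): CN(0°)/Br(60°) gauche 0.7; CN(0°)/COOH(300°) gauche 0.6; SH(120°)/Br(60°) gauche 0.9 → 2.2 kcal/mol.
Br at 120° (eclipsed): CN(0°)/COOH(0°) eclipsed 2.5; SH(120°)/Br(120°) eclipsed 2.7; H(240°)/H(240°) eclipsed 1.0 → 6.2 kcal/mol.
Br at 180° (staggered): CN(0°)/COOH(60°) gauche 0.6; SH(120°)/Br(180°) gauche 0.9; SH(120°)/COOH(60°) gauche 1.0 → 2.5 kcal/mol.
Br at 240° (eclipsed): CN(0°)/H(0°) eclipsed 1.4; SH(120°)/COOH(120°) eclipsed 3.0; H(240°)/Br(240°) eclipsed 1.6 → 6.0 kcal/mol.
Br at 300° (staggered): CN(0°)/Br(300°) gauche 0.7; SH(120°)/COOH(180°) gauche 1.0 → 1.7 kcal/mol.
The minimum (1.7 kcal/mol) occurs with Br at 300°.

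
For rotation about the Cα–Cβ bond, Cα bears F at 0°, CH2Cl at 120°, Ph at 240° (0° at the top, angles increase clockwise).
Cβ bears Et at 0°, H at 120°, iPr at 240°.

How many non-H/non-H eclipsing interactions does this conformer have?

2

Non-H eclipsing pairs: F(0°)/Et(0°); Ph(240°)/iPr(240°) — 2 interactions.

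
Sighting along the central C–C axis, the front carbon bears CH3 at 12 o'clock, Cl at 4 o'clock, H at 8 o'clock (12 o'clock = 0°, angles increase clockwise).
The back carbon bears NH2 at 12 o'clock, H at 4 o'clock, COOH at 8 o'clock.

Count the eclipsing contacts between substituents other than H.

Non-H eclipsing pairs: CH3(0°)/NH2(0°) — 1 interaction.

1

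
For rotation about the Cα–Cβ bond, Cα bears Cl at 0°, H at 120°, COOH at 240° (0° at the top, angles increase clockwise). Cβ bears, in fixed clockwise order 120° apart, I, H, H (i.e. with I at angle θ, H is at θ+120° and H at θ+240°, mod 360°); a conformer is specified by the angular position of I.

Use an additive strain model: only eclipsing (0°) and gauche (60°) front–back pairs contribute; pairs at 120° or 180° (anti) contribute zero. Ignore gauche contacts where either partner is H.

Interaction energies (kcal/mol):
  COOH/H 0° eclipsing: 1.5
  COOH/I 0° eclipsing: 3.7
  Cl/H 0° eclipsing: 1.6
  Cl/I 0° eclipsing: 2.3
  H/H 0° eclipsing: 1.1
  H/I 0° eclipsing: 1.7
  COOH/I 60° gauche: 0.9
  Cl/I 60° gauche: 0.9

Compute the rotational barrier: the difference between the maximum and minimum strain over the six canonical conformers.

5.5 kcal/mol

I at 0° is eclipsed. Cl at 0° is eclipsed with I at 0° (2.3); H at 120° is eclipsed with H at 120° (1.1); COOH at 240° is eclipsed with H at 240° (1.5). Total 4.9 kcal/mol.
I at 60° is staggered. Cl at 0° is gauche with I at 60° (0.9). Total 0.9 kcal/mol.
I at 120° is eclipsed. Cl at 0° is eclipsed with H at 0° (1.6); H at 120° is eclipsed with I at 120° (1.7); COOH at 240° is eclipsed with H at 240° (1.5). Total 4.8 kcal/mol.
I at 180° is staggered. COOH at 240° is gauche with I at 180° (0.9). Total 0.9 kcal/mol.
I at 240° is eclipsed. Cl at 0° is eclipsed with H at 0° (1.6); H at 120° is eclipsed with H at 120° (1.1); COOH at 240° is eclipsed with I at 240° (3.7). Total 6.4 kcal/mol.
I at 300° is staggered. Cl at 0° is gauche with I at 300° (0.9); COOH at 240° is gauche with I at 300° (0.9). Total 1.8 kcal/mol.
Max at 240° (6.4 kcal/mol), min at 60° (0.9 kcal/mol); barrier = 5.5 kcal/mol.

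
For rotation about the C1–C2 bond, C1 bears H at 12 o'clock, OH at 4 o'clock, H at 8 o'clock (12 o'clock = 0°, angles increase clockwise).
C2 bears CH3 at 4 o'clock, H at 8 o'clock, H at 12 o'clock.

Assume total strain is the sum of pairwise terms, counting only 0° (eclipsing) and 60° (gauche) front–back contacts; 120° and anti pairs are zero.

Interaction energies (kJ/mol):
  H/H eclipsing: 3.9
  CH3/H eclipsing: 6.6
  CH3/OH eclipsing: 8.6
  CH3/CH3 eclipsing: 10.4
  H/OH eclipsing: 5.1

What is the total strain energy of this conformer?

16.4 kJ/mol

This conformer (eclipsed): H–H eclipsed, OH–CH3 eclipsed, H–H eclipsed; 3.9 + 8.6 + 3.9 = 16.4 kJ/mol.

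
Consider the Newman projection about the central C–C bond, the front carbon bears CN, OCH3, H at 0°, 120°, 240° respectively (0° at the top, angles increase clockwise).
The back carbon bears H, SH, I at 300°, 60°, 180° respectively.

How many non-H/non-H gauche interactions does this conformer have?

Non-H gauche pairs: CN(0°)/SH(60°); OCH3(120°)/SH(60°); OCH3(120°)/I(180°) — 3 interactions.

3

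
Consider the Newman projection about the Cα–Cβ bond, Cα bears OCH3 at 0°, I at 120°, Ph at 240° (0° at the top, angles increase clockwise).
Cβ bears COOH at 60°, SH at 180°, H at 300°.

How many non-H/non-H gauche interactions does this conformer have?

4

Non-H gauche pairs: OCH3(0°)/COOH(60°); I(120°)/COOH(60°); I(120°)/SH(180°); Ph(240°)/SH(180°) — 4 interactions.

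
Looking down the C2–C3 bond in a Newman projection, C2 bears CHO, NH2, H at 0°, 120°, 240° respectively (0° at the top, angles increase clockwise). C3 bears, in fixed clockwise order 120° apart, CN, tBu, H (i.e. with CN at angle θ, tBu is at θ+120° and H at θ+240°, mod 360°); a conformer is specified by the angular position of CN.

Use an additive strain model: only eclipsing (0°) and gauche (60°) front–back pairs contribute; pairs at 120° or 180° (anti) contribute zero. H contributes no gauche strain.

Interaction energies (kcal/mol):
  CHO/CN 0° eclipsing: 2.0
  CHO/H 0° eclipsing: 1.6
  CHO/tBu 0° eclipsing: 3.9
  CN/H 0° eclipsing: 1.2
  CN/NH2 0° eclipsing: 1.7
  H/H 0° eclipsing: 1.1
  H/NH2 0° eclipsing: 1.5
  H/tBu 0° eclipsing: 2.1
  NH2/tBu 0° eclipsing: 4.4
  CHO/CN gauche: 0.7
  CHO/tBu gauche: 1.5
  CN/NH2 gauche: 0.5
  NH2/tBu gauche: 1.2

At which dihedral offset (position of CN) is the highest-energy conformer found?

CN at 0° (eclipsed): CHO(0°)/CN(0°) eclipsed 2.0; NH2(120°)/tBu(120°) eclipsed 4.4; H(240°)/H(240°) eclipsed 1.1 → 7.5 kcal/mol.
CN at 60° (staggered): CHO(0°)/CN(60°) gauche 0.7; NH2(120°)/CN(60°) gauche 0.5; NH2(120°)/tBu(180°) gauche 1.2 → 2.4 kcal/mol.
CN at 120° (eclipsed): CHO(0°)/H(0°) eclipsed 1.6; NH2(120°)/CN(120°) eclipsed 1.7; H(240°)/tBu(240°) eclipsed 2.1 → 5.4 kcal/mol.
CN at 180° (staggered): CHO(0°)/tBu(300°) gauche 1.5; NH2(120°)/CN(180°) gauche 0.5 → 2.0 kcal/mol.
CN at 240° (eclipsed): CHO(0°)/tBu(0°) eclipsed 3.9; NH2(120°)/H(120°) eclipsed 1.5; H(240°)/CN(240°) eclipsed 1.2 → 6.6 kcal/mol.
CN at 300° (staggered): CHO(0°)/CN(300°) gauche 0.7; CHO(0°)/tBu(60°) gauche 1.5; NH2(120°)/tBu(60°) gauche 1.2 → 3.4 kcal/mol.
The maximum (7.5 kcal/mol) occurs with CN at 0°.

0°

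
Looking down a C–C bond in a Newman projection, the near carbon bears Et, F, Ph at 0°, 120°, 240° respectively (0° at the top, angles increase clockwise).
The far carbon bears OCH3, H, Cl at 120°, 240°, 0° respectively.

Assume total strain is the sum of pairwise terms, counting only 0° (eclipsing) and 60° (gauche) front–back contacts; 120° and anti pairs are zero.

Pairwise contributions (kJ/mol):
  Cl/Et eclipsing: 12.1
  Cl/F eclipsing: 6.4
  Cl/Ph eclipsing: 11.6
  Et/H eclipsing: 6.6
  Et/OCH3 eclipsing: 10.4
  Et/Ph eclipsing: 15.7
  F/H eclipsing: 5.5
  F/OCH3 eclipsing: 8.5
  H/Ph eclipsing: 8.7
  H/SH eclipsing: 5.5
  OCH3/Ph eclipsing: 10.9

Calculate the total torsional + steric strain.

This conformer is eclipsed. Et at 0° is eclipsed with Cl at 0° (12.1); F at 120° is eclipsed with OCH3 at 120° (8.5); Ph at 240° is eclipsed with H at 240° (8.7). Total 29.3 kJ/mol.

29.3 kJ/mol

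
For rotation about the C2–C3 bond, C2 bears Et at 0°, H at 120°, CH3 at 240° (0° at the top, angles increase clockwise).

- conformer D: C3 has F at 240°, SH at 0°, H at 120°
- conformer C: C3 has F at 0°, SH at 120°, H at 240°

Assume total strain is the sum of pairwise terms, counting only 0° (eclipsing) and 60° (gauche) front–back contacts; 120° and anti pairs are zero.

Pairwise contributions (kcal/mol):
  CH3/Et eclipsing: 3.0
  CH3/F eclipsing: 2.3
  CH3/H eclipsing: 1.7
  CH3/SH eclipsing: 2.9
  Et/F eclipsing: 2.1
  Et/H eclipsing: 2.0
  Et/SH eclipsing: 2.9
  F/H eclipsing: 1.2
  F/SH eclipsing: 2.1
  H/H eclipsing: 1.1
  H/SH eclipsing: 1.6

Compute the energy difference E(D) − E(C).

D is eclipsed. Et at 0° is eclipsed with SH at 0° (2.9); H at 120° is eclipsed with H at 120° (1.1); CH3 at 240° is eclipsed with F at 240° (2.3). Total 6.3 kcal/mol.
C is eclipsed. Et at 0° is eclipsed with F at 0° (2.1); H at 120° is eclipsed with SH at 120° (1.6); CH3 at 240° is eclipsed with H at 240° (1.7). Total 5.4 kcal/mol.
E(D) − E(C) = 6.3 − 5.4 = +0.9 kcal/mol.

+0.9 kcal/mol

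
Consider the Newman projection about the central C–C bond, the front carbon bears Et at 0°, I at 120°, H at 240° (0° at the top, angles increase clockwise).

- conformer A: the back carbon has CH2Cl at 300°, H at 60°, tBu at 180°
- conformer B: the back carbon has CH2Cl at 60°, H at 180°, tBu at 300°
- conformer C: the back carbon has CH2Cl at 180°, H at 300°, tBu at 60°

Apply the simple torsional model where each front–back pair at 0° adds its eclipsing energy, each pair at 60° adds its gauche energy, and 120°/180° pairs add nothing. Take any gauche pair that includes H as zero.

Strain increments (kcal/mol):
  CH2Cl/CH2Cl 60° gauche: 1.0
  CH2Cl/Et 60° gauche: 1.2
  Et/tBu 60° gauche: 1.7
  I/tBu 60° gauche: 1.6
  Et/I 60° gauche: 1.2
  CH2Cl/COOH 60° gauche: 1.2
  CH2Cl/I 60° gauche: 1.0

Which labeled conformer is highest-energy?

A is staggered. Et at 0° is gauche with CH2Cl at 300° (1.2); I at 120° is gauche with tBu at 180° (1.6). Total 2.8 kcal/mol.
B is staggered. Et at 0° is gauche with CH2Cl at 60° (1.2); Et at 0° is gauche with tBu at 300° (1.7); I at 120° is gauche with CH2Cl at 60° (1.0). Total 3.9 kcal/mol.
C is staggered. Et at 0° is gauche with tBu at 60° (1.7); I at 120° is gauche with CH2Cl at 180° (1.0); I at 120° is gauche with tBu at 60° (1.6). Total 4.3 kcal/mol.
C has the highest total (4.3 kcal/mol).

C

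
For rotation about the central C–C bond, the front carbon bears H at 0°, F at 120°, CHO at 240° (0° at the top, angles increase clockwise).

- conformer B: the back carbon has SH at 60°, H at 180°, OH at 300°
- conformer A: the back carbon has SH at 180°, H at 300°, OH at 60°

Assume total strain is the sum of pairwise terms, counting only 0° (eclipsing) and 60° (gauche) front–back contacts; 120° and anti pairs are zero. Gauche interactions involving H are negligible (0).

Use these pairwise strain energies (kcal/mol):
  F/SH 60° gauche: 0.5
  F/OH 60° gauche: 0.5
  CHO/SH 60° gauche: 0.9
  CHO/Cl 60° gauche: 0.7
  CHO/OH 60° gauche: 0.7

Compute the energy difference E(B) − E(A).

-0.7 kcal/mol

B (staggered): F–SH gauche, CHO–OH gauche; 0.5 + 0.7 = 1.2 kcal/mol.
A (staggered): F–SH gauche, F–OH gauche, CHO–SH gauche; 0.5 + 0.5 + 0.9 = 1.9 kcal/mol.
E(B) − E(A) = 1.2 − 1.9 = -0.7 kcal/mol.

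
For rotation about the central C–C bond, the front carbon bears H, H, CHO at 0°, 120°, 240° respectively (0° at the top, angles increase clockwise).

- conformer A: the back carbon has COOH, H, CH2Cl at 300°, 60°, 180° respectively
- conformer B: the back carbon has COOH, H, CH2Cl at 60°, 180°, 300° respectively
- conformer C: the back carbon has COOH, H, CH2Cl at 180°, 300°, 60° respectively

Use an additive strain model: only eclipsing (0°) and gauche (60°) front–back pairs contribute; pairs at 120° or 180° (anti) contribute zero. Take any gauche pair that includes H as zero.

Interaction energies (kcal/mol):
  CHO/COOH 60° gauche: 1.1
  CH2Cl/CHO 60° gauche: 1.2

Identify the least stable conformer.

A (staggered): CHO(240°)/COOH(300°) gauche 1.1; CHO(240°)/CH2Cl(180°) gauche 1.2 → 2.3 kcal/mol.
B (staggered): CHO(240°)/CH2Cl(300°) gauche 1.2 → 1.2 kcal/mol.
C (staggered): CHO(240°)/COOH(180°) gauche 1.1 → 1.1 kcal/mol.
A has the highest total (2.3 kcal/mol).

A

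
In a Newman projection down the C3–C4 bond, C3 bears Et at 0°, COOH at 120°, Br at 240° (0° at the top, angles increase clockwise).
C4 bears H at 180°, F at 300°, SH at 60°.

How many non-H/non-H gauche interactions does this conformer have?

Non-H gauche pairs: Et(0°)/F(300°); Et(0°)/SH(60°); COOH(120°)/SH(60°); Br(240°)/F(300°) — 4 interactions.

4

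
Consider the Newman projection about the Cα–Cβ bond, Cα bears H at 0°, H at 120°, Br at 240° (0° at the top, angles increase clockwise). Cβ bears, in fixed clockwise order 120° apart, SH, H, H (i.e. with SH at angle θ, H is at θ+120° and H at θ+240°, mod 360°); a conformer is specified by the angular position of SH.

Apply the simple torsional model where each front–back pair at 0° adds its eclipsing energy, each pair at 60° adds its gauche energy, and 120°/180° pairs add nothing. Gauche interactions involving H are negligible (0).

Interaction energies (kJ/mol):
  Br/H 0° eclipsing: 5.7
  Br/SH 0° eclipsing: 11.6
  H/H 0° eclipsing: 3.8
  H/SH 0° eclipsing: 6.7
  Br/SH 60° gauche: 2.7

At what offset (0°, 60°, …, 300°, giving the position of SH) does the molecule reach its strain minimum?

60°

SH at 0° (eclipsed): H–SH eclipsed, H–H eclipsed, Br–H eclipsed; 6.7 + 3.8 + 5.7 = 16.2 kJ/mol.
SH at 60° (staggered): no non-H gauche contacts → 0.0 kJ/mol.
SH at 120° (eclipsed): H–H eclipsed, H–SH eclipsed, Br–H eclipsed; 3.8 + 6.7 + 5.7 = 16.2 kJ/mol.
SH at 180° (staggered): Br–SH gauche; 2.7 = 2.7 kJ/mol.
SH at 240° (eclipsed): H–H eclipsed, H–H eclipsed, Br–SH eclipsed; 3.8 + 3.8 + 11.6 = 19.2 kJ/mol.
SH at 300° (staggered): Br–SH gauche; 2.7 = 2.7 kJ/mol.
The minimum (0.0 kJ/mol) occurs with SH at 60°.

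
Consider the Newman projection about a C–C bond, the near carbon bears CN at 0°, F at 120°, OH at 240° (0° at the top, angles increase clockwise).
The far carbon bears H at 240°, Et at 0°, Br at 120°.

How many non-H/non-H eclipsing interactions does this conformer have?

Non-H eclipsing pairs: CN(0°)/Et(0°); F(120°)/Br(120°) — 2 interactions.

2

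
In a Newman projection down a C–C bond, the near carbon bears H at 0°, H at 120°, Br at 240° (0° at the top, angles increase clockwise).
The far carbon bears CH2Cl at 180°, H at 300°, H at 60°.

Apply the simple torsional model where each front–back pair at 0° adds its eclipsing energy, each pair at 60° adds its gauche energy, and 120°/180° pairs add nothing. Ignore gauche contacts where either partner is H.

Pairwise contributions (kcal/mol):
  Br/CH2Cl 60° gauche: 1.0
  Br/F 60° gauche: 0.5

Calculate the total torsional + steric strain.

This conformer (staggered): Br–CH2Cl gauche; 1.0 = 1.0 kcal/mol.

1.0 kcal/mol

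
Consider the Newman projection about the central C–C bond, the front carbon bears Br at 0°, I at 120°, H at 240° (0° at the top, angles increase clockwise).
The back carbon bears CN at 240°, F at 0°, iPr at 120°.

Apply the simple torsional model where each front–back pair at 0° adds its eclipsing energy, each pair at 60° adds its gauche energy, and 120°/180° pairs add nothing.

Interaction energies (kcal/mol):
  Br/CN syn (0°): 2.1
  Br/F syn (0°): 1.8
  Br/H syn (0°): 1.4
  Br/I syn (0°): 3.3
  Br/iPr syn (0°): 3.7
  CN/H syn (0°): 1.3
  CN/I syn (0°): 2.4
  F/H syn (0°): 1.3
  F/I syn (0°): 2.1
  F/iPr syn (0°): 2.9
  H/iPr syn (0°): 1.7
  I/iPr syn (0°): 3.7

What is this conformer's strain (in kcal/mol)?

6.8 kcal/mol

This conformer (eclipsed): Br(0°)/F(0°) eclipsed 1.8; I(120°)/iPr(120°) eclipsed 3.7; H(240°)/CN(240°) eclipsed 1.3 → 6.8 kcal/mol.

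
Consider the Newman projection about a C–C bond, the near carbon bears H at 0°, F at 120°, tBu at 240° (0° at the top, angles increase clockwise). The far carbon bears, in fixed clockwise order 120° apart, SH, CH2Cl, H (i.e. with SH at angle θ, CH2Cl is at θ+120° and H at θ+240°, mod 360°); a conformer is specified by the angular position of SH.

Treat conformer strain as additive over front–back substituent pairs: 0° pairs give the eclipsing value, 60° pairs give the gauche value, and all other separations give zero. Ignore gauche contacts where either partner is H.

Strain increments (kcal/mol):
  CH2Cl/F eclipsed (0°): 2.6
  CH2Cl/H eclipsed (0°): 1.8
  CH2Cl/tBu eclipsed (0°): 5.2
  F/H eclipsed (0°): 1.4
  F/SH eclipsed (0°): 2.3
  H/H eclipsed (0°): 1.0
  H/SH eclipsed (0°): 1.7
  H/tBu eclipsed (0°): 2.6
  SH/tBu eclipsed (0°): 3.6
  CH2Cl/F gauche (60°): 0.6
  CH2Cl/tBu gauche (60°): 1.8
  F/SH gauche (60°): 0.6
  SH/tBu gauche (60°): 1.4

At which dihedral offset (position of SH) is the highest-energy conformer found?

120°

SH at 0° (eclipsed): H(0°)/SH(0°) eclipsed 1.7; F(120°)/CH2Cl(120°) eclipsed 2.6; tBu(240°)/H(240°) eclipsed 2.6 → 6.9 kcal/mol.
SH at 60° (staggered): F(120°)/SH(60°) gauche 0.6; F(120°)/CH2Cl(180°) gauche 0.6; tBu(240°)/CH2Cl(180°) gauche 1.8 → 3.0 kcal/mol.
SH at 120° (eclipsed): H(0°)/H(0°) eclipsed 1.0; F(120°)/SH(120°) eclipsed 2.3; tBu(240°)/CH2Cl(240°) eclipsed 5.2 → 8.5 kcal/mol.
SH at 180° (staggered): F(120°)/SH(180°) gauche 0.6; tBu(240°)/SH(180°) gauche 1.4; tBu(240°)/CH2Cl(300°) gauche 1.8 → 3.8 kcal/mol.
SH at 240° (eclipsed): H(0°)/CH2Cl(0°) eclipsed 1.8; F(120°)/H(120°) eclipsed 1.4; tBu(240°)/SH(240°) eclipsed 3.6 → 6.8 kcal/mol.
SH at 300° (staggered): F(120°)/CH2Cl(60°) gauche 0.6; tBu(240°)/SH(300°) gauche 1.4 → 2.0 kcal/mol.
The maximum (8.5 kcal/mol) occurs with SH at 120°.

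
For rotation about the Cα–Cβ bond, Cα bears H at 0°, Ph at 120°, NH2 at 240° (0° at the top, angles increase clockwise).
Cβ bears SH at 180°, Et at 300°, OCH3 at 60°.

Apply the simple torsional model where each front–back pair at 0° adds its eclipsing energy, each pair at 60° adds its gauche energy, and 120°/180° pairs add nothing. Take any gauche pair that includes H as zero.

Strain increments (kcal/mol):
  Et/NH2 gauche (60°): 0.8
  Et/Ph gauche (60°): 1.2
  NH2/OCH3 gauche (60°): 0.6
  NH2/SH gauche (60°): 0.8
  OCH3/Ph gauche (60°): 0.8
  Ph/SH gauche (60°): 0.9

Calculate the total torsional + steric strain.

This conformer (staggered): Ph(120°)/SH(180°) gauche 0.9; Ph(120°)/OCH3(60°) gauche 0.8; NH2(240°)/SH(180°) gauche 0.8; NH2(240°)/Et(300°) gauche 0.8 → 3.3 kcal/mol.

3.3 kcal/mol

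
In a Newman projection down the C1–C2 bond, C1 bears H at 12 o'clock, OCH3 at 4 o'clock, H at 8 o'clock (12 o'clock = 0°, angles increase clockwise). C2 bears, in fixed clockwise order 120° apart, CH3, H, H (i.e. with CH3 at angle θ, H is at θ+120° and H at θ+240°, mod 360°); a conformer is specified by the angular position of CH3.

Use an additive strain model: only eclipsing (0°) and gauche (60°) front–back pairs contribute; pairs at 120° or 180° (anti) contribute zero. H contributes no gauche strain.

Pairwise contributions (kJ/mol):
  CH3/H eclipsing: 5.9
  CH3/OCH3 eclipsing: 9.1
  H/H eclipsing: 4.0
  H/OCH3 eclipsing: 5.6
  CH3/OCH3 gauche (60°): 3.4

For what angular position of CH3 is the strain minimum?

300°

CH3 at 0° (eclipsed): H–CH3 eclipsed, OCH3–H eclipsed, H–H eclipsed; 5.9 + 5.6 + 4.0 = 15.5 kJ/mol.
CH3 at 60° (staggered): OCH3–CH3 gauche; 3.4 = 3.4 kJ/mol.
CH3 at 120° (eclipsed): H–H eclipsed, OCH3–CH3 eclipsed, H–H eclipsed; 4.0 + 9.1 + 4.0 = 17.1 kJ/mol.
CH3 at 180° (staggered): OCH3–CH3 gauche; 3.4 = 3.4 kJ/mol.
CH3 at 240° (eclipsed): H–H eclipsed, OCH3–H eclipsed, H–CH3 eclipsed; 4.0 + 5.6 + 5.9 = 15.5 kJ/mol.
CH3 at 300° (staggered): no non-H gauche contacts → 0.0 kJ/mol.
The minimum (0.0 kJ/mol) occurs with CH3 at 300°.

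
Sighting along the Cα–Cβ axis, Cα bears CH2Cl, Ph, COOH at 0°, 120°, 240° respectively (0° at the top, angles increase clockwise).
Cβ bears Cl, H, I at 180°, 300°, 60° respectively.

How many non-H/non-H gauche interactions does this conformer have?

4

Non-H gauche pairs: CH2Cl(0°)/I(60°); Ph(120°)/Cl(180°); Ph(120°)/I(60°); COOH(240°)/Cl(180°) — 4 interactions.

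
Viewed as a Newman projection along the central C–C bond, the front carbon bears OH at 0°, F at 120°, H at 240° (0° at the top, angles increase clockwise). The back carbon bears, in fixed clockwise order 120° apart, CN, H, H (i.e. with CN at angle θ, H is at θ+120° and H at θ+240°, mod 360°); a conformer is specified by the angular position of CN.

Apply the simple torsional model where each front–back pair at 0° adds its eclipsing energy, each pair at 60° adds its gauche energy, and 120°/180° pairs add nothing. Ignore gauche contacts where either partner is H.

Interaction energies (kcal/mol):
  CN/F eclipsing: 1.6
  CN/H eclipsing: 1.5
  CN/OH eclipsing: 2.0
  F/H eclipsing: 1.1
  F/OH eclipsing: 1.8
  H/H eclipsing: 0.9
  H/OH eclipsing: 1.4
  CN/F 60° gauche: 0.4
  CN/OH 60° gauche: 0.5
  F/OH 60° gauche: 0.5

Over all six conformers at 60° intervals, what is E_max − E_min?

3.6 kcal/mol

CN at 0° (eclipsed): OH–CN eclipsed, F–H eclipsed, H–H eclipsed; 2.0 + 1.1 + 0.9 = 4.0 kcal/mol.
CN at 60° (staggered): OH–CN gauche, F–CN gauche; 0.5 + 0.4 = 0.9 kcal/mol.
CN at 120° (eclipsed): OH–H eclipsed, F–CN eclipsed, H–H eclipsed; 1.4 + 1.6 + 0.9 = 3.9 kcal/mol.
CN at 180° (staggered): F–CN gauche; 0.4 = 0.4 kcal/mol.
CN at 240° (eclipsed): OH–H eclipsed, F–H eclipsed, H–CN eclipsed; 1.4 + 1.1 + 1.5 = 4.0 kcal/mol.
CN at 300° (staggered): OH–CN gauche; 0.5 = 0.5 kcal/mol.
Max at 0° (4.0 kcal/mol), min at 180° (0.4 kcal/mol); barrier = 3.6 kcal/mol.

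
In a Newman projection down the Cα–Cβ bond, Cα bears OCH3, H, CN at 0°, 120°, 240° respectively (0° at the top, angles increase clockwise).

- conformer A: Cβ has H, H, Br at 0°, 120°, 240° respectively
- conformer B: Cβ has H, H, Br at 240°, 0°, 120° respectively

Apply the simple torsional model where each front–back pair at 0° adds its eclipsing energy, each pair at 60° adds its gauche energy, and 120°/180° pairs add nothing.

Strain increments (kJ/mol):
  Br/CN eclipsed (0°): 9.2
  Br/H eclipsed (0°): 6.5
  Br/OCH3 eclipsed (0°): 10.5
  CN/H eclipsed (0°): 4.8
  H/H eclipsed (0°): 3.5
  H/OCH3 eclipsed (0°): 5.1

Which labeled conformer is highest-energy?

A

A (eclipsed): OCH3(0°)/H(0°) eclipsed 5.1; H(120°)/H(120°) eclipsed 3.5; CN(240°)/Br(240°) eclipsed 9.2 → 17.8 kJ/mol.
B (eclipsed): OCH3(0°)/H(0°) eclipsed 5.1; H(120°)/Br(120°) eclipsed 6.5; CN(240°)/H(240°) eclipsed 4.8 → 16.4 kJ/mol.
A has the highest total (17.8 kJ/mol).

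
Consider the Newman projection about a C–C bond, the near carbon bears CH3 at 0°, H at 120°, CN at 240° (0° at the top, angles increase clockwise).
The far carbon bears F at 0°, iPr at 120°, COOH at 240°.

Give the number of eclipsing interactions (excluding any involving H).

2

Non-H eclipsing pairs: CH3(0°)/F(0°); CN(240°)/COOH(240°) — 2 interactions.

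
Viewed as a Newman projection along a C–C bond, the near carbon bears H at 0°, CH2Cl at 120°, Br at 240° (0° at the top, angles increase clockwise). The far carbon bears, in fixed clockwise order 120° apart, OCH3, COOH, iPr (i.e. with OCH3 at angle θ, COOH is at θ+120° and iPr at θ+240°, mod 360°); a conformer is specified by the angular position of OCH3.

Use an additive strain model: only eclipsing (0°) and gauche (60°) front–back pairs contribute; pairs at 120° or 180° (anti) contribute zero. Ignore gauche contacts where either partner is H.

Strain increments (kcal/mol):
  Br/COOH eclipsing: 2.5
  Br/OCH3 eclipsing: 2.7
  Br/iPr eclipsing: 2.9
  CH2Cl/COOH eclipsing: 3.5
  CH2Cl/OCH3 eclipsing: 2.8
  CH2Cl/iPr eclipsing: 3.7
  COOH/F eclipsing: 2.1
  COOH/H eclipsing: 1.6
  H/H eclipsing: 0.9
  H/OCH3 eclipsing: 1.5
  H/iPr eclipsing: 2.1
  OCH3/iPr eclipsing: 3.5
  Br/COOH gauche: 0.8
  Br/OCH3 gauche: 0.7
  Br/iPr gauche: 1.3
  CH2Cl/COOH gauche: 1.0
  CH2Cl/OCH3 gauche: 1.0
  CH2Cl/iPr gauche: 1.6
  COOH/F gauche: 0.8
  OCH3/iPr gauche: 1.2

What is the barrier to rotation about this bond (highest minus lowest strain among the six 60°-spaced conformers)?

OCH3 at 0° (eclipsed): H(0°)/OCH3(0°) eclipsed 1.5; CH2Cl(120°)/COOH(120°) eclipsed 3.5; Br(240°)/iPr(240°) eclipsed 2.9 → 7.9 kcal/mol.
OCH3 at 60° (staggered): CH2Cl(120°)/OCH3(60°) gauche 1.0; CH2Cl(120°)/COOH(180°) gauche 1.0; Br(240°)/COOH(180°) gauche 0.8; Br(240°)/iPr(300°) gauche 1.3 → 4.1 kcal/mol.
OCH3 at 120° (eclipsed): H(0°)/iPr(0°) eclipsed 2.1; CH2Cl(120°)/OCH3(120°) eclipsed 2.8; Br(240°)/COOH(240°) eclipsed 2.5 → 7.4 kcal/mol.
OCH3 at 180° (staggered): CH2Cl(120°)/OCH3(180°) gauche 1.0; CH2Cl(120°)/iPr(60°) gauche 1.6; Br(240°)/OCH3(180°) gauche 0.7; Br(240°)/COOH(300°) gauche 0.8 → 4.1 kcal/mol.
OCH3 at 240° (eclipsed): H(0°)/COOH(0°) eclipsed 1.6; CH2Cl(120°)/iPr(120°) eclipsed 3.7; Br(240°)/OCH3(240°) eclipsed 2.7 → 8.0 kcal/mol.
OCH3 at 300° (staggered): CH2Cl(120°)/COOH(60°) gauche 1.0; CH2Cl(120°)/iPr(180°) gauche 1.6; Br(240°)/OCH3(300°) gauche 0.7; Br(240°)/iPr(180°) gauche 1.3 → 4.6 kcal/mol.
Max at 240° (8.0 kcal/mol), min at 60° (4.1 kcal/mol); barrier = 3.9 kcal/mol.

3.9 kcal/mol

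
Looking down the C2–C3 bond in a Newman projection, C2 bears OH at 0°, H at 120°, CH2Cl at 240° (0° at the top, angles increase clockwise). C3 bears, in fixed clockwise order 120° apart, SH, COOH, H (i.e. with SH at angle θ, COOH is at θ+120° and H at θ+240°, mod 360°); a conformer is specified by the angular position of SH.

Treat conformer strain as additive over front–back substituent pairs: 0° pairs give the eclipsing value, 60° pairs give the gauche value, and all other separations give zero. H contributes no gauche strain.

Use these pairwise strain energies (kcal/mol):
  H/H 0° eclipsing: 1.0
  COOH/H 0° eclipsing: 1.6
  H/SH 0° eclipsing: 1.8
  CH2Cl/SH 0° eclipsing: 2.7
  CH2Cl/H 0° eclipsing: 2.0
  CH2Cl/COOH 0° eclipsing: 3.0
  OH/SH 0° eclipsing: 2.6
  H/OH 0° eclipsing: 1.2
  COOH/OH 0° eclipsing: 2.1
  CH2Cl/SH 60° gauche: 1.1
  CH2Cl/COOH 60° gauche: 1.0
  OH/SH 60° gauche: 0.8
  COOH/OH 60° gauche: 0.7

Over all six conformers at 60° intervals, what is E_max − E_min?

4.4 kcal/mol

SH at 0° (eclipsed): OH–SH eclipsed, H–COOH eclipsed, CH2Cl–H eclipsed; 2.6 + 1.6 + 2.0 = 6.2 kcal/mol.
SH at 60° (staggered): OH–SH gauche, CH2Cl–COOH gauche; 0.8 + 1.0 = 1.8 kcal/mol.
SH at 120° (eclipsed): OH–H eclipsed, H–SH eclipsed, CH2Cl–COOH eclipsed; 1.2 + 1.8 + 3.0 = 6.0 kcal/mol.
SH at 180° (staggered): OH–COOH gauche, CH2Cl–SH gauche, CH2Cl–COOH gauche; 0.7 + 1.1 + 1.0 = 2.8 kcal/mol.
SH at 240° (eclipsed): OH–COOH eclipsed, H–H eclipsed, CH2Cl–SH eclipsed; 2.1 + 1.0 + 2.7 = 5.8 kcal/mol.
SH at 300° (staggered): OH–SH gauche, OH–COOH gauche, CH2Cl–SH gauche; 0.8 + 0.7 + 1.1 = 2.6 kcal/mol.
Max at 0° (6.2 kcal/mol), min at 60° (1.8 kcal/mol); barrier = 4.4 kcal/mol.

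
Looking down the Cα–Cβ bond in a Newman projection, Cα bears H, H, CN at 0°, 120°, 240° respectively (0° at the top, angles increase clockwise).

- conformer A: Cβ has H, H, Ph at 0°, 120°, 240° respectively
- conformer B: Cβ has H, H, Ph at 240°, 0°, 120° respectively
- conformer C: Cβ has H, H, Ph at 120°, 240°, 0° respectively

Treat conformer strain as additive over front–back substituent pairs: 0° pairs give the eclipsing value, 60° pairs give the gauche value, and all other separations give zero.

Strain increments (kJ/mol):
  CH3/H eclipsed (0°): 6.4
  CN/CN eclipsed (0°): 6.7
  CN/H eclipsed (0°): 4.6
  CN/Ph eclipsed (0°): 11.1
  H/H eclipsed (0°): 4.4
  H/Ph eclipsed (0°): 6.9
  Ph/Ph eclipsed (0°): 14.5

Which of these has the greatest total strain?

A (eclipsed): H(0°)/H(0°) eclipsed 4.4; H(120°)/H(120°) eclipsed 4.4; CN(240°)/Ph(240°) eclipsed 11.1 → 19.9 kJ/mol.
B (eclipsed): H(0°)/H(0°) eclipsed 4.4; H(120°)/Ph(120°) eclipsed 6.9; CN(240°)/H(240°) eclipsed 4.6 → 15.9 kJ/mol.
C (eclipsed): H(0°)/Ph(0°) eclipsed 6.9; H(120°)/H(120°) eclipsed 4.4; CN(240°)/H(240°) eclipsed 4.6 → 15.9 kJ/mol.
A has the highest total (19.9 kJ/mol).

A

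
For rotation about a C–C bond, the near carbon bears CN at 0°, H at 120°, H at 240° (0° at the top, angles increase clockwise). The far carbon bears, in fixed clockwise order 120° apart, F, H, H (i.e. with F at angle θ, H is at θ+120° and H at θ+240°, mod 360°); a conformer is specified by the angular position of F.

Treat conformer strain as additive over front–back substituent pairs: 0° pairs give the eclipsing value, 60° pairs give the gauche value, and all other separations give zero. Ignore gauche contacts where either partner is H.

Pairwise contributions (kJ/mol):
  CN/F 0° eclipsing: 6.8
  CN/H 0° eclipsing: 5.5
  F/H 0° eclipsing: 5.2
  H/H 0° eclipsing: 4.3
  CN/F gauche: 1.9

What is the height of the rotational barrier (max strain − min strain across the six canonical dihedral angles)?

15.4 kJ/mol

F at 0° (eclipsed): CN(0°)/F(0°) eclipsed 6.8; H(120°)/H(120°) eclipsed 4.3; H(240°)/H(240°) eclipsed 4.3 → 15.4 kJ/mol.
F at 60° (staggered): CN(0°)/F(60°) gauche 1.9 → 1.9 kJ/mol.
F at 120° (eclipsed): CN(0°)/H(0°) eclipsed 5.5; H(120°)/F(120°) eclipsed 5.2; H(240°)/H(240°) eclipsed 4.3 → 15.0 kJ/mol.
F at 180° (staggered): no non-H gauche contacts → 0.0 kJ/mol.
F at 240° (eclipsed): CN(0°)/H(0°) eclipsed 5.5; H(120°)/H(120°) eclipsed 4.3; H(240°)/F(240°) eclipsed 5.2 → 15.0 kJ/mol.
F at 300° (staggered): CN(0°)/F(300°) gauche 1.9 → 1.9 kJ/mol.
Max at 0° (15.4 kJ/mol), min at 180° (0.0 kJ/mol); barrier = 15.4 kJ/mol.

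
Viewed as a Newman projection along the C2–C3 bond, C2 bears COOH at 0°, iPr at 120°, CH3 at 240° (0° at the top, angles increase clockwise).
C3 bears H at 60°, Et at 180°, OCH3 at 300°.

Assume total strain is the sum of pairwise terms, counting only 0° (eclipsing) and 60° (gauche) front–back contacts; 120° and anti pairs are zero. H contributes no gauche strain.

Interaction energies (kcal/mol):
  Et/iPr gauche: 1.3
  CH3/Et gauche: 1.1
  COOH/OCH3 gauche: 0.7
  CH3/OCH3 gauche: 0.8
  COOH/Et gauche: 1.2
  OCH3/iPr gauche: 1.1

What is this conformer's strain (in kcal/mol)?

This conformer (staggered): COOH–OCH3 gauche, iPr–Et gauche, CH3–Et gauche, CH3–OCH3 gauche; 0.7 + 1.3 + 1.1 + 0.8 = 3.9 kcal/mol.

3.9 kcal/mol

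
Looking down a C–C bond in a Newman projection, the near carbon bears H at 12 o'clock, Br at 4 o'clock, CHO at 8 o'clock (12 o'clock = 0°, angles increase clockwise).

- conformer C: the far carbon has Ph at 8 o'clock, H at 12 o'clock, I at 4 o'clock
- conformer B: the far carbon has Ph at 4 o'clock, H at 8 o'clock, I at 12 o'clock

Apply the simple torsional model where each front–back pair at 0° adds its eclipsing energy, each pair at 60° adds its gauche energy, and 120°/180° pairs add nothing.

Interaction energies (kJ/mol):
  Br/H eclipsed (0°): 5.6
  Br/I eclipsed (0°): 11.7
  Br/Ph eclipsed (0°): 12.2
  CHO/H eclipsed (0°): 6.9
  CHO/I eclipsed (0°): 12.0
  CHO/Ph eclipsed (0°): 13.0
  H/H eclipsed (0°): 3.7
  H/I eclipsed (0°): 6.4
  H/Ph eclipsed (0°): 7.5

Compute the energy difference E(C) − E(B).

C (eclipsed): H–H eclipsed, Br–I eclipsed, CHO–Ph eclipsed; 3.7 + 11.7 + 13.0 = 28.4 kJ/mol.
B (eclipsed): H–I eclipsed, Br–Ph eclipsed, CHO–H eclipsed; 6.4 + 12.2 + 6.9 = 25.5 kJ/mol.
E(C) − E(B) = 28.4 − 25.5 = +2.9 kJ/mol.

+2.9 kJ/mol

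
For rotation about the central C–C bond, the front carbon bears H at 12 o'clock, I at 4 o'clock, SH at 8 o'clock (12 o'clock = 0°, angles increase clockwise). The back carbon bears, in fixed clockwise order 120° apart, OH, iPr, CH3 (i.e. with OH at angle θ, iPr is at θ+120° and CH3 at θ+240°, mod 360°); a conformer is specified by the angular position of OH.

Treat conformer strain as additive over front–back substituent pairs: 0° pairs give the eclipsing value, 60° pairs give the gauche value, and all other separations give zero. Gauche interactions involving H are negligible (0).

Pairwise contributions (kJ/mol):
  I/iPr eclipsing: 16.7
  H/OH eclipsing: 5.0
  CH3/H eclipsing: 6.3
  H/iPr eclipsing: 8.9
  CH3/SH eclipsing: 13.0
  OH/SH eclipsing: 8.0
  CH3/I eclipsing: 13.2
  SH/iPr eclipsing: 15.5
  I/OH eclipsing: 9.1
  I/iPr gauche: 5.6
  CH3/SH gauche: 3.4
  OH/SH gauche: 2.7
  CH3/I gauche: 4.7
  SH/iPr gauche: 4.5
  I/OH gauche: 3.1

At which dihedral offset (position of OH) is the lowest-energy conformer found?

180°

OH at 0° (eclipsed): H–OH eclipsed, I–iPr eclipsed, SH–CH3 eclipsed; 5.0 + 16.7 + 13.0 = 34.7 kJ/mol.
OH at 60° (staggered): I–OH gauche, I–iPr gauche, SH–iPr gauche, SH–CH3 gauche; 3.1 + 5.6 + 4.5 + 3.4 = 16.6 kJ/mol.
OH at 120° (eclipsed): H–CH3 eclipsed, I–OH eclipsed, SH–iPr eclipsed; 6.3 + 9.1 + 15.5 = 30.9 kJ/mol.
OH at 180° (staggered): I–OH gauche, I–CH3 gauche, SH–OH gauche, SH–iPr gauche; 3.1 + 4.7 + 2.7 + 4.5 = 15.0 kJ/mol.
OH at 240° (eclipsed): H–iPr eclipsed, I–CH3 eclipsed, SH–OH eclipsed; 8.9 + 13.2 + 8.0 = 30.1 kJ/mol.
OH at 300° (staggered): I–iPr gauche, I–CH3 gauche, SH–OH gauche, SH–CH3 gauche; 5.6 + 4.7 + 2.7 + 3.4 = 16.4 kJ/mol.
The minimum (15.0 kJ/mol) occurs with OH at 180°.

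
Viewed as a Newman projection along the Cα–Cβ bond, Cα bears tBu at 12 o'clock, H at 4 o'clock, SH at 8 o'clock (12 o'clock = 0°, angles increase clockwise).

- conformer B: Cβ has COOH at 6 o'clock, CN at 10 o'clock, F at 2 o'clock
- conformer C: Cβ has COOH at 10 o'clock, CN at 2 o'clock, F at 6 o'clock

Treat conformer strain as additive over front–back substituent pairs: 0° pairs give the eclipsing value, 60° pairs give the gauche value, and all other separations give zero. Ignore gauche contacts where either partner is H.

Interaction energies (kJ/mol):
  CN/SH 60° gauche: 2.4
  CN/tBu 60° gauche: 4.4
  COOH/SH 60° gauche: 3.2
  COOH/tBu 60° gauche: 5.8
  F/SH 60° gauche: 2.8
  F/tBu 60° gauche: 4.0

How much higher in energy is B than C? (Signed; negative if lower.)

-2.2 kJ/mol

B (staggered): tBu–CN gauche, tBu–F gauche, SH–COOH gauche, SH–CN gauche; 4.4 + 4.0 + 3.2 + 2.4 = 14.0 kJ/mol.
C (staggered): tBu–COOH gauche, tBu–CN gauche, SH–COOH gauche, SH–F gauche; 5.8 + 4.4 + 3.2 + 2.8 = 16.2 kJ/mol.
E(B) − E(C) = 14.0 − 16.2 = -2.2 kJ/mol.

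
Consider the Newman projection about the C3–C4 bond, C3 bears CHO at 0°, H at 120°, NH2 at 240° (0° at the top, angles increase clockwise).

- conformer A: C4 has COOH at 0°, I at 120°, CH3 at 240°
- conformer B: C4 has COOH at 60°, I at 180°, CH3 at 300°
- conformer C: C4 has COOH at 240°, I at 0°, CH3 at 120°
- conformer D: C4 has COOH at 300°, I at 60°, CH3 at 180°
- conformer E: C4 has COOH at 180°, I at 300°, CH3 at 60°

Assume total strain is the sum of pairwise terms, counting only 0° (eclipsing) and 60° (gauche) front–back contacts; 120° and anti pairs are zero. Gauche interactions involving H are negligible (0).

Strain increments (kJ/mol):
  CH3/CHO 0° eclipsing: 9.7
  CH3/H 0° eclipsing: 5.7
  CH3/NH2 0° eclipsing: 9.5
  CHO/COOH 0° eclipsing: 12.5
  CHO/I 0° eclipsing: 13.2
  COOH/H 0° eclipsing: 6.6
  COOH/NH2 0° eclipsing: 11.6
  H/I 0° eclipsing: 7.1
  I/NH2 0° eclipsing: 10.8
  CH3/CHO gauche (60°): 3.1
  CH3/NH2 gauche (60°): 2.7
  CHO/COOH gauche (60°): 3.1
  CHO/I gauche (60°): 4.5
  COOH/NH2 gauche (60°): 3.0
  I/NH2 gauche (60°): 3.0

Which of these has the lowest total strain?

A is eclipsed. CHO at 0° is eclipsed with COOH at 0° (12.5); H at 120° is eclipsed with I at 120° (7.1); NH2 at 240° is eclipsed with CH3 at 240° (9.5). Total 29.1 kJ/mol.
B is staggered. CHO at 0° is gauche with COOH at 60° (3.1); CHO at 0° is gauche with CH3 at 300° (3.1); NH2 at 240° is gauche with I at 180° (3.0); NH2 at 240° is gauche with CH3 at 300° (2.7). Total 11.9 kJ/mol.
C is eclipsed. CHO at 0° is eclipsed with I at 0° (13.2); H at 120° is eclipsed with CH3 at 120° (5.7); NH2 at 240° is eclipsed with COOH at 240° (11.6). Total 30.5 kJ/mol.
D is staggered. CHO at 0° is gauche with COOH at 300° (3.1); CHO at 0° is gauche with I at 60° (4.5); NH2 at 240° is gauche with COOH at 300° (3.0); NH2 at 240° is gauche with CH3 at 180° (2.7). Total 13.3 kJ/mol.
E is staggered. CHO at 0° is gauche with I at 300° (4.5); CHO at 0° is gauche with CH3 at 60° (3.1); NH2 at 240° is gauche with COOH at 180° (3.0); NH2 at 240° is gauche with I at 300° (3.0). Total 13.6 kJ/mol.
B has the lowest total (11.9 kJ/mol).

B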